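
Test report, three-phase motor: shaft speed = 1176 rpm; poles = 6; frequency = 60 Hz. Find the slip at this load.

2.0 %

n_s = 120f/p = 120×60/6 = 1200 rpm
s = (n_s − n)/n_s = (1200 − 1176)/1200 = 0.0200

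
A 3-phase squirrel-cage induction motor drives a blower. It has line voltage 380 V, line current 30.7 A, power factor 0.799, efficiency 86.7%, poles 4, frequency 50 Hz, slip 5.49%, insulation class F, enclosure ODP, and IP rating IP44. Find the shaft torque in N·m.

94.3 N·m

P_in = √3·V·I·cosφ = 1.732 × 380 × 30.7 × 0.799 = 16144 W
P_out = η·P_in = 0.867 × 16144 = 13997 W
n_s = 120×50/4 = 1500 rpm; n = 1500×(1−0.0549) = 1418 rpm
ω = 2π×1418/60 = 148.5 rad/s
τ = P_out/ω = 13997/148.5 = 94.3 N·m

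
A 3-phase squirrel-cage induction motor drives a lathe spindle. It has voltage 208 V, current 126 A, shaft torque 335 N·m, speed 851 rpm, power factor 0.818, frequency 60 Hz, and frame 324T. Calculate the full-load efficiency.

ω = 2π × 851/60 = 89.12 rad/s; P_out = τω = 335 × 89.12 = 29855 W
P_in = √3·V_L·I_L·cosφ = 1.732 × 208 × 126 × 0.818 = 37131 W
η = P_out / P_in = 29855 / 37131 = 0.804 = 80.4%

80.4 %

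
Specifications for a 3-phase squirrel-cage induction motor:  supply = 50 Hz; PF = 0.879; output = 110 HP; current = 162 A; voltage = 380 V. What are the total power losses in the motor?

P_in = √3·V·I·cosφ = 1.732×380×162×0.879 = 93721 W
P_out = 110×746 = 82060 W
Losses = P_in − P_out = 93721 − 82060 = 11661 W

11700 W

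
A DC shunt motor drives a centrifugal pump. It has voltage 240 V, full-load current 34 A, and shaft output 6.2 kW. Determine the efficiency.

P_out = 6.2 kW = 6200 W
P_in = V·I = 240 × 34 = 8160 W
η = P_out / P_in = 6200 / 8160 = 0.760 = 76.0%

76.0 %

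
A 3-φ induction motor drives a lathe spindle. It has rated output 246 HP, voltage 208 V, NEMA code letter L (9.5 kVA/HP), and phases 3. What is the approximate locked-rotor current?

6490 A

S_LR = 9.5 × 246 = 2337 kVA
I_LR = S_LR/(√3·V_L) = 2337000/(1.732×208) = 6490 A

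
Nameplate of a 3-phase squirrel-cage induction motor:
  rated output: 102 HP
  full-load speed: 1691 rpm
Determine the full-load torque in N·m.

430 N·m

P_out = 102 × 746 = 76092 W
ω = 2π × 1691/60 = 177.1 rad/s
τ = P_out/ω = 76092/177.1 = 430 N·m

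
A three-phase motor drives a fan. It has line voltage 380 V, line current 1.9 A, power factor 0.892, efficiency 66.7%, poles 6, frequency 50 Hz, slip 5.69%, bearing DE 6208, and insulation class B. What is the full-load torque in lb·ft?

5.56 lb·ft

P_in = √3·V·I·cosφ = 1.732 × 380 × 1.9 × 0.892 = 1115 W
P_out = η·P_in = 0.667 × 1115 = 744 W
n_s = 120×50/6 = 1000 rpm; n = 1000×(1−0.0569) = 943 rpm
ω = 2π×943/60 = 98.75 rad/s
τ = P_out/ω = 744/98.75 = 7.534 N·m
In lb·ft: 7.534/1.356 = 5.56 lb·ft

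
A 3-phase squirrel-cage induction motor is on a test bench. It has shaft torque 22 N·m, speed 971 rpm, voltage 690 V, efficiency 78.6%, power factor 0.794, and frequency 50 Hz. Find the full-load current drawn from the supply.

ω = 2π×971/60 = 101.7 rad/s; P_out = τω = 22 × 101.7 = 2237 W
P_in = P_out / η = 2237 / 0.786 = 2846 W
I_L = P_in / (√3·V_L·cosφ) = 2846 / (1.732 × 690 × 0.794) = 3 A

3 A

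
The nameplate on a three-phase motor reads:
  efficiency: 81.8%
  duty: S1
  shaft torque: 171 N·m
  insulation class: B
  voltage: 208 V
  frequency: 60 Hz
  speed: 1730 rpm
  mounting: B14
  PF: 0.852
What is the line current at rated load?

ω = 2π×1730/60 = 181.2 rad/s; P_out = τω = 171 × 181.2 = 30985 W
P_in = P_out / η = 30985 / 0.818 = 37879 W
I_L = P_in / (√3·V_L·cosφ) = 37879 / (1.732 × 208 × 0.852) = 123 A

123 A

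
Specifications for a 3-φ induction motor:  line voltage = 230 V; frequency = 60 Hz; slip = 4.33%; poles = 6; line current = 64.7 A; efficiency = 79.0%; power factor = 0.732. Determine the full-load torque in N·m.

124 N·m

P_in = √3·V·I·cosφ = 1.732 × 230 × 64.7 × 0.732 = 18866 W
P_out = η·P_in = 0.79 × 18866 = 14904 W
n_s = 120×60/6 = 1200 rpm; n = 1200×(1−0.0433) = 1148 rpm
ω = 2π×1148/60 = 120.2 rad/s
τ = P_out/ω = 14904/120.2 = 124 N·m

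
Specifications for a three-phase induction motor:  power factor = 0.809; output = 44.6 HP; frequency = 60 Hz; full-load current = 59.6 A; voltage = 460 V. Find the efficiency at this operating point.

P_out = 44.6 × 746 = 33272 W
P_in = √3·V_L·I_L·cosφ = 1.732 × 460 × 59.6 × 0.809 = 38415 W
η = P_out / P_in = 33272 / 38415 = 0.866 = 86.6%

86.6 %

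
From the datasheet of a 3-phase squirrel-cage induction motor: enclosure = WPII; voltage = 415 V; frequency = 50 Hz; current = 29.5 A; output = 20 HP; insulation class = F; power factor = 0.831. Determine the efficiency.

P_out = 20 × 746 = 14920 W
P_in = √3·V_L·I_L·cosφ = 1.732 × 415 × 29.5 × 0.831 = 17621 W
η = P_out / P_in = 14920 / 17621 = 0.847 = 84.7%

84.7 %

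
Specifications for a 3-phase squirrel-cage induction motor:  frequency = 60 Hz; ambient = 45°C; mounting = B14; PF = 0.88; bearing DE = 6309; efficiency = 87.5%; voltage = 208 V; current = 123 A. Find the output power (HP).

45.7 HP

P_in = √3·V·I·cosφ = 1.732 × 208 × 123 × 0.88 = 38994 W
P_out = η·P_in = 0.875 × 38994 = 34120 W
= 34120/746 = 45.7 HP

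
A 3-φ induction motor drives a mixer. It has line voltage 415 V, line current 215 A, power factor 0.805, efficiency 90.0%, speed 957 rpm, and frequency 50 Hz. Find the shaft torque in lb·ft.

P_in = √3·V·I·cosφ = 1.732 × 415 × 215 × 0.805 = 124403 W
P_out = η·P_in = 0.9 × 124403 = 111963 W
n = 957 rpm
ω = 2π×957/60 = 100.2 rad/s
τ = P_out/ω = 111963/100.2 = 1117 N·m
In lb·ft: 1117/1.356 = 824 lb·ft

824 lb·ft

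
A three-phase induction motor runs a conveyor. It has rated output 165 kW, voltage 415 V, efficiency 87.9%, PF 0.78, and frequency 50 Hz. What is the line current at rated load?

P_out = 165 kW = 165000 W
P_in = P_out / η = 165000 / 0.879 = 187713 W
I_L = P_in / (√3·V_L·cosφ) = 187713 / (1.732 × 415 × 0.78) = 335 A

335 A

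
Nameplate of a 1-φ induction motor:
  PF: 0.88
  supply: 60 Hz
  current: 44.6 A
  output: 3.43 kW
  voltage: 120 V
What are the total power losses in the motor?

P_in = V·I·cosφ = 120×44.6×0.88 = 4710 W
P_out = 3430 W
Losses = P_in − P_out = 4710 − 3430 = 1280 W

1280 W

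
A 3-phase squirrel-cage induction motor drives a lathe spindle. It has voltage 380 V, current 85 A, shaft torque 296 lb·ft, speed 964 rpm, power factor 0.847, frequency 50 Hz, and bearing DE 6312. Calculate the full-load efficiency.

τ = 296 lb·ft × 1.356 = 401.4 N·m
ω = 2π × 964/60 = 100.9 rad/s; P_out = τω = 401.4 × 100.9 = 40501 W
P_in = √3·V_L·I_L·cosφ = 1.732 × 380 × 85 × 0.847 = 47384 W
η = P_out / P_in = 40501 / 47384 = 0.855 = 85.5%

85.5 %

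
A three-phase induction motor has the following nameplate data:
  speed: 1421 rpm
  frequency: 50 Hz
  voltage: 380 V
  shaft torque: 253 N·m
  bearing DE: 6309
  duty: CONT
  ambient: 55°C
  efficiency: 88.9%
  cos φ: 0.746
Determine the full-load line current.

ω = 2π×1421/60 = 148.8 rad/s; P_out = τω = 253 × 148.8 = 37646 W
P_in = P_out / η = 37646 / 0.889 = 42346 W
I_L = P_in / (√3·V_L·cosφ) = 42346 / (1.732 × 380 × 0.746) = 86.2 A

86.2 A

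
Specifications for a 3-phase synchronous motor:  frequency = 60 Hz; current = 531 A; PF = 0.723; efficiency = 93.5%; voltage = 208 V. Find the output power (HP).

P_in = √3·V·I·cosφ = 1.732 × 208 × 531 × 0.723 = 138307 W
P_out = η·P_in = 0.935 × 138307 = 129317 W
= 129317/746 = 173 HP

173 HP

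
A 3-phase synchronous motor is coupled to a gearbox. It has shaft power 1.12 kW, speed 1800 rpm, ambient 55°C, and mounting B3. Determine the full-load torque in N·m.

ω = 2π × 1800/60 = 188.5 rad/s
τ = P/ω = 1120/188.5 = 5.94 N·m

5.94 N·m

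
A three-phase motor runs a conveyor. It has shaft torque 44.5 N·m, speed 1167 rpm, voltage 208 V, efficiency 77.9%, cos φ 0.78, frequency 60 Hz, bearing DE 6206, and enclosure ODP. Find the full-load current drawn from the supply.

24.8 A

ω = 2π×1167/60 = 122.2 rad/s; P_out = τω = 44.5 × 122.2 = 5438 W
P_in = P_out / η = 5438 / 0.779 = 6981 W
I_L = P_in / (√3·V_L·cosφ) = 6981 / (1.732 × 208 × 0.78) = 24.8 A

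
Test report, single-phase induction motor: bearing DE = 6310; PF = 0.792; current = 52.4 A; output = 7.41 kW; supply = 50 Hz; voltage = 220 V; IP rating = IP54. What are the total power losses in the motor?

1.72 kW

P_in = V·I·cosφ = 220×52.4×0.792 = 9130 W
P_out = 7410 W
Losses = P_in − P_out = 9130 − 7410 = 1720 W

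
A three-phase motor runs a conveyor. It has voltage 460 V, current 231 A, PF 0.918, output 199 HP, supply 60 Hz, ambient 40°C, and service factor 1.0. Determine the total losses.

P_in = √3·V·I·cosφ = 1.732×460×231×0.918 = 168951 W
P_out = 199×746 = 148454 W
Losses = P_in − P_out = 168951 − 148454 = 20497 W

20.5 kW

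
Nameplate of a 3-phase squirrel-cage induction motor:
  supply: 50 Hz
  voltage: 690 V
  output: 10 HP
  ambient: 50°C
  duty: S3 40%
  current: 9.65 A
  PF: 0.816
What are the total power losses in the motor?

1.95 kW

P_in = √3·V·I·cosφ = 1.732×690×9.65×0.816 = 9411 W
P_out = 10×746 = 7460 W
Losses = P_in − P_out = 9411 − 7460 = 1951 W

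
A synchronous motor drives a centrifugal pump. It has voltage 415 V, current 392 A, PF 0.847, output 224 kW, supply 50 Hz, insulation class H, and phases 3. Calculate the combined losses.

14.7 kW

P_in = √3·V·I·cosφ = 1.732×415×392×0.847 = 238652 W
P_out = 224000 W
Losses = P_in − P_out = 238652 − 224000 = 14652 W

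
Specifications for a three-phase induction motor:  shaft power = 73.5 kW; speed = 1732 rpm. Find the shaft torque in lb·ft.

299 lb·ft

ω = 2π × 1732/60 = 181.4 rad/s
τ = P/ω = 73500/181.4 = 405.2 N·m
In lb·ft: 405.2/1.356 = 299 lb·ft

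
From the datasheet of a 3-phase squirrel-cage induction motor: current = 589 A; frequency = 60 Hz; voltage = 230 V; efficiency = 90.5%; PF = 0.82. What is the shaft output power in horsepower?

233 HP

P_in = √3·V·I·cosφ = 1.732 × 230 × 589 × 0.82 = 192400 W
P_out = η·P_in = 0.905 × 192400 = 174122 W
= 174122/746 = 233 HP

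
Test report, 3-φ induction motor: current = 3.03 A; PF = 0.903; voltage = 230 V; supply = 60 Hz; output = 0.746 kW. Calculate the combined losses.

P_in = √3·V·I·cosφ = 1.732×230×3.03×0.903 = 1090 W
P_out = 746 W
Losses = P_in − P_out = 1090 − 746 = 344 W

344 W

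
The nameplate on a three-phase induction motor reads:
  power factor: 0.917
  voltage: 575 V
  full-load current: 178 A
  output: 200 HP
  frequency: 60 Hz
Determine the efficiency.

P_out = 200 × 746 = 149200 W
P_in = √3·V_L·I_L·cosφ = 1.732 × 575 × 178 × 0.917 = 162557 W
η = P_out / P_in = 149200 / 162557 = 0.918 = 91.8%

91.8 %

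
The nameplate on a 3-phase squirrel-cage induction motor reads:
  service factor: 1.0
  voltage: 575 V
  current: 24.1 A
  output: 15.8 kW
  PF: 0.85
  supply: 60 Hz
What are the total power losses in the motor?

4600 W

P_in = √3·V·I·cosφ = 1.732×575×24.1×0.85 = 20401 W
P_out = 15800 W
Losses = P_in − P_out = 20401 − 15800 = 4601 W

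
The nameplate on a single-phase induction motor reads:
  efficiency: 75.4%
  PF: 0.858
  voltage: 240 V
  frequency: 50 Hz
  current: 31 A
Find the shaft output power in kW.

P_in = V·I·cosφ = 240 × 31 × 0.858 = 6384 W
P_out = η·P_in = 0.754 × 6384 = 4814 W

4.81 kW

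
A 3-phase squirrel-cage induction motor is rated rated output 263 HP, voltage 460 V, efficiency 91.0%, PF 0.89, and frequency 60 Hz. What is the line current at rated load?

304 A

P_out = 263 × 746 = 196198 W
P_in = P_out / η = 196198 / 0.910 = 215602 W
I_L = P_in / (√3·V_L·cosφ) = 215602 / (1.732 × 460 × 0.89) = 304 A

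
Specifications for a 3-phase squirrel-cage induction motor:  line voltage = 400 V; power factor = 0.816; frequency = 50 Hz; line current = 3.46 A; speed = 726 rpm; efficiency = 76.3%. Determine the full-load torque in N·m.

19.6 N·m

P_in = √3·V·I·cosφ = 1.732 × 400 × 3.46 × 0.816 = 1956 W
P_out = η·P_in = 0.763 × 1956 = 1492 W
n = 726 rpm
ω = 2π×726/60 = 76.03 rad/s
τ = P_out/ω = 1492/76.03 = 19.6 N·m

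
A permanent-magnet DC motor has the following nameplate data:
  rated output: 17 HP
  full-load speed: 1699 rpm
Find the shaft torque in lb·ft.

52.6 lb·ft

P_out = 17 × 746 = 12682 W
ω = 2π × 1699/60 = 177.9 rad/s
τ = P_out/ω = 12682/177.9 = 71.29 N·m
In lb·ft: 71.29/1.356 = 52.6 lb·ft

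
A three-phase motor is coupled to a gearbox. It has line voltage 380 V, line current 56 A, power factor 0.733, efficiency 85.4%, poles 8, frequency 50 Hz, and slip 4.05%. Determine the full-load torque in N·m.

P_in = √3·V·I·cosφ = 1.732 × 380 × 56 × 0.733 = 27016 W
P_out = η·P_in = 0.854 × 27016 = 23072 W
n_s = 120×50/8 = 750 rpm; n = 750×(1−0.0405) = 720 rpm
ω = 2π×720/60 = 75.4 rad/s
τ = P_out/ω = 23072/75.4 = 306 N·m

306 N·m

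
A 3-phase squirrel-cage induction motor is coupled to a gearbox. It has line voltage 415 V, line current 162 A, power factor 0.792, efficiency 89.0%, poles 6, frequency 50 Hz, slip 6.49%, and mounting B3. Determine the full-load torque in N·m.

P_in = √3·V·I·cosφ = 1.732 × 415 × 162 × 0.792 = 92222 W
P_out = η·P_in = 0.89 × 92222 = 82078 W
n_s = 120×50/6 = 1000 rpm; n = 1000×(1−0.0649) = 935 rpm
ω = 2π×935/60 = 97.91 rad/s
τ = P_out/ω = 82078/97.91 = 838 N·m

838 N·m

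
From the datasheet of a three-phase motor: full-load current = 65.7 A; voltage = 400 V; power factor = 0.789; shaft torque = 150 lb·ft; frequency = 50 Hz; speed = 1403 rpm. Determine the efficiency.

83.2 %

τ = 150 lb·ft × 1.356 = 203.4 N·m
ω = 2π × 1403/60 = 146.9 rad/s; P_out = τω = 203.4 × 146.9 = 29879 W
P_in = √3·V_L·I_L·cosφ = 1.732 × 400 × 65.7 × 0.789 = 35913 W
η = P_out / P_in = 29879 / 35913 = 0.832 = 83.2%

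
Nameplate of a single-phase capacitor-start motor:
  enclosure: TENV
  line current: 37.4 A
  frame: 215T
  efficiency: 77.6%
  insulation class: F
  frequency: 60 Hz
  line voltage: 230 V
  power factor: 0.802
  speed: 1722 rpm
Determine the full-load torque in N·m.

29.7 N·m

P_in = V·I·cosφ = 230 × 37.4 × 0.802 = 6899 W
P_out = η·P_in = 0.776 × 6899 = 5354 W
n = 1722 rpm
ω = 2π×1722/60 = 180.3 rad/s
τ = P_out/ω = 5354/180.3 = 29.7 N·m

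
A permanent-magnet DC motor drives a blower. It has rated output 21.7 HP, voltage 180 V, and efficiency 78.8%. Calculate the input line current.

P_out = 21.7 × 746 = 16188 W
P_in = P_out / η = 16188 / 0.788 = 20543 W
I = P_in / V = 20543 / 180 = 114 A

114 A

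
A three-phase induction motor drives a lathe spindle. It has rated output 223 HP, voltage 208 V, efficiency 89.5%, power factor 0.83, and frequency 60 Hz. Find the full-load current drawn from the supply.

P_out = 223 × 746 = 166358 W
P_in = P_out / η = 166358 / 0.895 = 185875 W
I_L = P_in / (√3·V_L·cosφ) = 185875 / (1.732 × 208 × 0.83) = 622 A

622 A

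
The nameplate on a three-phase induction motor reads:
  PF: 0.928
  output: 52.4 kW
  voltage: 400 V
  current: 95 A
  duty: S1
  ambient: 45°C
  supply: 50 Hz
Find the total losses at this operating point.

P_in = √3·V·I·cosφ = 1.732×400×95×0.928 = 61077 W
P_out = 52400 W
Losses = P_in − P_out = 61077 − 52400 = 8677 W

8680 W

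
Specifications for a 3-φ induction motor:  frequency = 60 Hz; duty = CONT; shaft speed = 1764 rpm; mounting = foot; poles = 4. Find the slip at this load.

2.00 %

n_s = 120f/p = 120×60/4 = 1800 rpm
s = (n_s − n)/n_s = (1800 − 1764)/1800 = 0.0200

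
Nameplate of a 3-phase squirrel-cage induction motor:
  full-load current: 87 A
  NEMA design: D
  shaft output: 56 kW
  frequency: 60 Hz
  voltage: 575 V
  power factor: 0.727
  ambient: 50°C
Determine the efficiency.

88.9 %

P_out = 56 kW = 56000 W
P_in = √3·V_L·I_L·cosφ = 1.732 × 575 × 87 × 0.727 = 62990 W
η = P_out / P_in = 56000 / 62990 = 0.889 = 88.9%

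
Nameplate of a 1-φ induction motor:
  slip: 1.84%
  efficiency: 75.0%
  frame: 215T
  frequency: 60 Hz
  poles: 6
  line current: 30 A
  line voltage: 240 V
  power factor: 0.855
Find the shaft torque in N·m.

P_in = V·I·cosφ = 240 × 30 × 0.855 = 6156 W
P_out = η·P_in = 0.75 × 6156 = 4617 W
n_s = 120×60/6 = 1200 rpm; n = 1200×(1−0.0184) = 1178 rpm
ω = 2π×1178/60 = 123.4 rad/s
τ = P_out/ω = 4617/123.4 = 37.4 N·m

37.4 N·m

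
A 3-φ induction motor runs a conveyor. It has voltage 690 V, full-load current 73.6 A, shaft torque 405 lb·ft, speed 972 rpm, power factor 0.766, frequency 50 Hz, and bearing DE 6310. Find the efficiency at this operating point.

83.0 %

τ = 405 lb·ft × 1.356 = 549.2 N·m
ω = 2π × 972/60 = 101.8 rad/s; P_out = τω = 549.2 × 101.8 = 55909 W
P_in = √3·V_L·I_L·cosφ = 1.732 × 690 × 73.6 × 0.766 = 67376 W
η = P_out / P_in = 55909 / 67376 = 0.830 = 83.0%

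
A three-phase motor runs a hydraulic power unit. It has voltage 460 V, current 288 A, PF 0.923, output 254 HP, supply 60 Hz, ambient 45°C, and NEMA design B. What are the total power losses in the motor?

P_in = √3·V·I·cosφ = 1.732×460×288×0.923 = 211787 W
P_out = 254×746 = 189484 W
Losses = P_in − P_out = 211787 − 189484 = 22303 W

22300 W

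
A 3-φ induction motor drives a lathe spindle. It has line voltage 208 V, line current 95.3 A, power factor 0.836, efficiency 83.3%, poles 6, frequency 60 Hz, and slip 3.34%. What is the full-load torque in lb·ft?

P_in = √3·V·I·cosφ = 1.732 × 208 × 95.3 × 0.836 = 28702 W
P_out = η·P_in = 0.833 × 28702 = 23909 W
n_s = 120×60/6 = 1200 rpm; n = 1200×(1−0.0334) = 1160 rpm
ω = 2π×1160/60 = 121.5 rad/s
τ = P_out/ω = 23909/121.5 = 196.8 N·m
In lb·ft: 196.8/1.356 = 145 lb·ft

145 lb·ft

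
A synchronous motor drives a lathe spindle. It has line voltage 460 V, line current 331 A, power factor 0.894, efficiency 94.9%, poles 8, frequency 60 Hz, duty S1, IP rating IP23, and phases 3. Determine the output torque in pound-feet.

1750 lb·ft

P_in = √3·V·I·cosφ = 1.732 × 460 × 331 × 0.894 = 235761 W
P_out = η·P_in = 0.949 × 235761 = 223737 W
n = n_s = 120×60/8 = 900 rpm (synchronous)
ω = 2π×900/60 = 94.25 rad/s
τ = P_out/ω = 223737/94.25 = 2374 N·m
In lb·ft: 2374/1.356 = 1750 lb·ft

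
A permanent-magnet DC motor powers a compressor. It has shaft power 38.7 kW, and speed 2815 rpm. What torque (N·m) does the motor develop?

ω = 2π × 2815/60 = 294.8 rad/s
τ = P/ω = 38700/294.8 = 131 N·m

131 N·m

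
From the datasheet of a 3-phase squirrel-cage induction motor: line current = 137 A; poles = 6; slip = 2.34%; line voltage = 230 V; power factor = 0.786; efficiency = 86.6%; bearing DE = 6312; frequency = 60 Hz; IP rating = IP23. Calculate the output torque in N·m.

303 N·m

P_in = √3·V·I·cosφ = 1.732 × 230 × 137 × 0.786 = 42896 W
P_out = η·P_in = 0.866 × 42896 = 37148 W
n_s = 120×60/6 = 1200 rpm; n = 1200×(1−0.0234) = 1172 rpm
ω = 2π×1172/60 = 122.7 rad/s
τ = P_out/ω = 37148/122.7 = 303 N·m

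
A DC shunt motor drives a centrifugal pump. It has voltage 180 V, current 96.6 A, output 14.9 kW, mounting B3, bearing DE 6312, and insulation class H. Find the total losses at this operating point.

P_in = V·I = 180×96.6 = 17388 W
P_out = 14900 W
Losses = P_in − P_out = 17388 − 14900 = 2488 W

2490 W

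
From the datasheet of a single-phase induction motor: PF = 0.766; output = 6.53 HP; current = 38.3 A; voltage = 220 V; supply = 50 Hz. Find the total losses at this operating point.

P_in = V·I·cosφ = 220×38.3×0.766 = 6454 W
P_out = 6.53×746 = 4871 W
Losses = P_in − P_out = 6454 − 4871 = 1583 W

1580 W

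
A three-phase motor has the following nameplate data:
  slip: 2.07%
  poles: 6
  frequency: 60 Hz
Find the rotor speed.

1175 rpm

n_s = 120f/p = 120×60/6 = 1200 rpm
n = n_s(1 − s) = 1200 × (1 − 0.0207) = 1175 rpm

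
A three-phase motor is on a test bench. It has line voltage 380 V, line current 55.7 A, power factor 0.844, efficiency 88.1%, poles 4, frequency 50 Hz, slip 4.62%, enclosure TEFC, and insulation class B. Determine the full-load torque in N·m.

182 N·m

P_in = √3·V·I·cosφ = 1.732 × 380 × 55.7 × 0.844 = 30941 W
P_out = η·P_in = 0.881 × 30941 = 27259 W
n_s = 120×50/4 = 1500 rpm; n = 1500×(1−0.0462) = 1431 rpm
ω = 2π×1431/60 = 149.9 rad/s
τ = P_out/ω = 27259/149.9 = 182 N·m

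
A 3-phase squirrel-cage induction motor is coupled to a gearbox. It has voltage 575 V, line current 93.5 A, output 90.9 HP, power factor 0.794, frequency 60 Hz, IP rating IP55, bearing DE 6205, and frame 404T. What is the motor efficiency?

91.7 %

P_out = 90.9 × 746 = 67811 W
P_in = √3·V_L·I_L·cosφ = 1.732 × 575 × 93.5 × 0.794 = 73935 W
η = P_out / P_in = 67811 / 73935 = 0.917 = 91.7%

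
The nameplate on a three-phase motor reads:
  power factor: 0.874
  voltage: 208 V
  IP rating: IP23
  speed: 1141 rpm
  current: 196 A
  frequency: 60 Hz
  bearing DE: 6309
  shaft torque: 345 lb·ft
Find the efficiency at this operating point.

τ = 345 lb·ft × 1.356 = 467.8 N·m
ω = 2π × 1141/60 = 119.5 rad/s; P_out = τω = 467.8 × 119.5 = 55902 W
P_in = √3·V_L·I_L·cosφ = 1.732 × 208 × 196 × 0.874 = 61713 W
η = P_out / P_in = 55902 / 61713 = 0.906 = 90.6%

90.6 %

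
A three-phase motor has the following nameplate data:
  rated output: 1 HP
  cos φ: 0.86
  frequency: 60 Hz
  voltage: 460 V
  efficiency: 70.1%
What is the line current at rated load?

1.55 A

P_out = 1 × 746 = 746 W
P_in = P_out / η = 746 / 0.701 = 1064 W
I_L = P_in / (√3·V_L·cosφ) = 1064 / (1.732 × 460 × 0.86) = 1.55 A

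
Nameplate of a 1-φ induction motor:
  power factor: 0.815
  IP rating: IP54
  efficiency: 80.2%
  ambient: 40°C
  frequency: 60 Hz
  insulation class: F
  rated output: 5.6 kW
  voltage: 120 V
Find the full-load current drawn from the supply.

71.4 A

P_out = 5.6 kW = 5600 W
P_in = P_out / η = 5600 / 0.802 = 6983 W
I = P_in / (V·cosφ) = 6983 / (120 × 0.815) = 71.4 A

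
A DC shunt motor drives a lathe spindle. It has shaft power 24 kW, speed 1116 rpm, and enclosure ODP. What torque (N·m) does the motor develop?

205 N·m

ω = 2π × 1116/60 = 116.9 rad/s
τ = P/ω = 24000/116.9 = 205 N·m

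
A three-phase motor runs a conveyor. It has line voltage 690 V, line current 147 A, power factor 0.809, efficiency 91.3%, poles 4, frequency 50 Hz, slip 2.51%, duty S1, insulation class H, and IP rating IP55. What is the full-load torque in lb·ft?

625 lb·ft

P_in = √3·V·I·cosφ = 1.732 × 690 × 147 × 0.809 = 142122 W
P_out = η·P_in = 0.913 × 142122 = 129757 W
n_s = 120×50/4 = 1500 rpm; n = 1500×(1−0.0251) = 1462 rpm
ω = 2π×1462/60 = 153.1 rad/s
τ = P_out/ω = 129757/153.1 = 847.5 N·m
In lb·ft: 847.5/1.356 = 625 lb·ft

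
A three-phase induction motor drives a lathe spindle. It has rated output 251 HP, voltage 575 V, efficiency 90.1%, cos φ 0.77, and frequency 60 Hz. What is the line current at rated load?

271 A

P_out = 251 × 746 = 187246 W
P_in = P_out / η = 187246 / 0.901 = 207820 W
I_L = P_in / (√3·V_L·cosφ) = 207820 / (1.732 × 575 × 0.77) = 271 A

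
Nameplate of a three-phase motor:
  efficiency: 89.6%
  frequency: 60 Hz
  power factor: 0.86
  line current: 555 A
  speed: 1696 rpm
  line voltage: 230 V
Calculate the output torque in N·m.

959 N·m

P_in = √3·V·I·cosφ = 1.732 × 230 × 555 × 0.86 = 190137 W
P_out = η·P_in = 0.896 × 190137 = 170363 W
n = 1696 rpm
ω = 2π×1696/60 = 177.6 rad/s
τ = P_out/ω = 170363/177.6 = 959 N·m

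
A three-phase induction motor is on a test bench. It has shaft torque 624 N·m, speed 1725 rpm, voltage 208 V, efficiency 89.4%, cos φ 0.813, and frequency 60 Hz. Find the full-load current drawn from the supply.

430 A

ω = 2π×1725/60 = 180.6 rad/s; P_out = τω = 624 × 180.6 = 112694 W
P_in = P_out / η = 112694 / 0.894 = 126056 W
I_L = P_in / (√3·V_L·cosφ) = 126056 / (1.732 × 208 × 0.813) = 430 A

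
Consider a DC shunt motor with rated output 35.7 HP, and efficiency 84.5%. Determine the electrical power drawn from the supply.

P_out = 35.7 × 746 = 26632 W
P_in = P_out/η = 26632/0.845 = 31517 W = 31.5 kW

31.5 kW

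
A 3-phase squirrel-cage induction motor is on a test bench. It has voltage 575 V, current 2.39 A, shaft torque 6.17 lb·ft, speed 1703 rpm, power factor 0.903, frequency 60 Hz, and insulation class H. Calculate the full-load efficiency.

τ = 6.17 lb·ft × 1.356 = 8.367 N·m
ω = 2π × 1703/60 = 178.3 rad/s; P_out = τω = 8.367 × 178.3 = 1492 W
P_in = √3·V_L·I_L·cosφ = 1.732 × 575 × 2.39 × 0.903 = 2149 W
η = P_out / P_in = 1492 / 2149 = 0.694 = 69.4%

69.4 %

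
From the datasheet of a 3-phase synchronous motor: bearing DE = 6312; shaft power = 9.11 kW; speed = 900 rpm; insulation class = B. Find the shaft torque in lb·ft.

ω = 2π × 900/60 = 94.25 rad/s
τ = P/ω = 9110/94.25 = 96.66 N·m
In lb·ft: 96.66/1.356 = 71.3 lb·ft

71.3 lb·ft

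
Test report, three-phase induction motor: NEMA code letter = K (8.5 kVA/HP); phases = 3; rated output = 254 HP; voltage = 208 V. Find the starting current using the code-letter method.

S_LR = 8.5 × 254 = 2159 kVA
I_LR = S_LR/(√3·V_L) = 2159000/(1.732×208) = 5990 A

5990 A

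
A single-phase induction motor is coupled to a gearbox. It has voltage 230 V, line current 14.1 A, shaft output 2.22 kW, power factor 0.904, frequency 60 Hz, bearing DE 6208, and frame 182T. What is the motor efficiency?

75.7 %

P_out = 2.22 kW = 2220 W
P_in = V·I·cosφ = 230 × 14.1 × 0.904 = 2932 W
η = P_out / P_in = 2220 / 2932 = 0.757 = 75.7%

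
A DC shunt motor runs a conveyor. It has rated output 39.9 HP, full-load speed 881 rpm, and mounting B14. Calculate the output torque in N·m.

323 N·m

P_out = 39.9 × 746 = 29765 W
ω = 2π × 881/60 = 92.26 rad/s
τ = P_out/ω = 29765/92.26 = 323 N·m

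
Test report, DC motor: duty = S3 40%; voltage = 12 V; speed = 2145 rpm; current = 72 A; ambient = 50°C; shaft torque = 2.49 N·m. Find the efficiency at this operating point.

64.7 %

ω = 2π × 2145/60 = 224.6 rad/s; P_out = τω = 2.49 × 224.6 = 559 W
P_in = V·I = 12 × 72 = 864 W
η = P_out / P_in = 559 / 864 = 0.647 = 64.7%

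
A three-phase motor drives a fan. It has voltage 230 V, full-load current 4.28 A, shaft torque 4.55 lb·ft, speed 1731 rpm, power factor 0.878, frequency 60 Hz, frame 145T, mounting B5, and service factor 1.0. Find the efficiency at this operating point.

τ = 4.55 lb·ft × 1.356 = 6.17 N·m
ω = 2π × 1731/60 = 181.3 rad/s; P_out = τω = 6.17 × 181.3 = 1119 W
P_in = √3·V_L·I_L·cosφ = 1.732 × 230 × 4.28 × 0.878 = 1497 W
η = P_out / P_in = 1119 / 1497 = 0.747 = 74.7%

74.7 %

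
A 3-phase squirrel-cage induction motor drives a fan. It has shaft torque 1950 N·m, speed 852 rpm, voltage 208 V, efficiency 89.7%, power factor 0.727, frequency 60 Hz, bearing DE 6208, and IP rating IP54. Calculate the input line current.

741 A

ω = 2π×852/60 = 89.22 rad/s; P_out = τω = 1950 × 89.22 = 173979 W
P_in = P_out / η = 173979 / 0.897 = 193957 W
I_L = P_in / (√3·V_L·cosφ) = 193957 / (1.732 × 208 × 0.727) = 741 A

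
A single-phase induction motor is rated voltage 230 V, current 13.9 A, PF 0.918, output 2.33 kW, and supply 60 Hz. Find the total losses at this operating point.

P_in = V·I·cosφ = 230×13.9×0.918 = 2935 W
P_out = 2330 W
Losses = P_in − P_out = 2935 − 2330 = 605 W

605 W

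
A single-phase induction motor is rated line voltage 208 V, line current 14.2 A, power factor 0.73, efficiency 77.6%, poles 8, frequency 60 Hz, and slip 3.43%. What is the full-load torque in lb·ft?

13.6 lb·ft

P_in = V·I·cosφ = 208 × 14.2 × 0.73 = 2156 W
P_out = η·P_in = 0.776 × 2156 = 1673 W
n_s = 120×60/8 = 900 rpm; n = 900×(1−0.0343) = 869 rpm
ω = 2π×869/60 = 91 rad/s
τ = P_out/ω = 1673/91 = 18.38 N·m
In lb·ft: 18.38/1.356 = 13.6 lb·ft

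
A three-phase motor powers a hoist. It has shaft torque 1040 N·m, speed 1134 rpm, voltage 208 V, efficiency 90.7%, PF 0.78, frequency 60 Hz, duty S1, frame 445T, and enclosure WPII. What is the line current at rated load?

ω = 2π×1134/60 = 118.8 rad/s; P_out = τω = 1040 × 118.8 = 123552 W
P_in = P_out / η = 123552 / 0.907 = 136221 W
I_L = P_in / (√3·V_L·cosφ) = 136221 / (1.732 × 208 × 0.78) = 485 A

485 A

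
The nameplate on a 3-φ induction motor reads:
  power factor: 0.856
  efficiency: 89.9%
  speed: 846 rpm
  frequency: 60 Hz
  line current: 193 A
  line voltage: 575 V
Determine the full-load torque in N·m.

P_in = √3·V·I·cosφ = 1.732 × 575 × 193 × 0.856 = 164531 W
P_out = η·P_in = 0.899 × 164531 = 147913 W
n = 846 rpm
ω = 2π×846/60 = 88.59 rad/s
τ = P_out/ω = 147913/88.59 = 1670 N·m

1670 N·m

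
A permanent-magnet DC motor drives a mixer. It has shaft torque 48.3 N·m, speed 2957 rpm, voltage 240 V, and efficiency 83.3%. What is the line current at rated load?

ω = 2π×2957/60 = 309.7 rad/s; P_out = τω = 48.3 × 309.7 = 14959 W
P_in = P_out / η = 14959 / 0.833 = 17958 W
I = P_in / V = 17958 / 240 = 74.8 A

74.8 A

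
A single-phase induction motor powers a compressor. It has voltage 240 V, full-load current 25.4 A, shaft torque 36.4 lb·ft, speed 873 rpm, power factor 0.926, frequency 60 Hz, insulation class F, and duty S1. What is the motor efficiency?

τ = 36.4 lb·ft × 1.356 = 49.36 N·m
ω = 2π × 873/60 = 91.42 rad/s; P_out = τω = 49.36 × 91.42 = 4512 W
P_in = V·I·cosφ = 240 × 25.4 × 0.926 = 5645 W
η = P_out / P_in = 4512 / 5645 = 0.799 = 79.9%

79.9 %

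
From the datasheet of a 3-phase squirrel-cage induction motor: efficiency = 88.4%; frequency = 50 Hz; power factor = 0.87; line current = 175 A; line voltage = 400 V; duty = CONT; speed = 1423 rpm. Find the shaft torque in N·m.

P_in = √3·V·I·cosφ = 1.732 × 400 × 175 × 0.87 = 105479 W
P_out = η·P_in = 0.884 × 105479 = 93243 W
n = 1423 rpm
ω = 2π×1423/60 = 149 rad/s
τ = P_out/ω = 93243/149 = 626 N·m

626 N·m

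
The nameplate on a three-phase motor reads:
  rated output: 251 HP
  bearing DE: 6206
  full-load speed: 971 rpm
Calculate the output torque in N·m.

1840 N·m

P_out = 251 × 746 = 187246 W
ω = 2π × 971/60 = 101.7 rad/s
τ = P_out/ω = 187246/101.7 = 1840 N·m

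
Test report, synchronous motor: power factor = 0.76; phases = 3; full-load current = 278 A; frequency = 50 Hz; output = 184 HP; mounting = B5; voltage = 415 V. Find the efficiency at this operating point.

P_out = 184 × 746 = 137264 W
P_in = √3·V_L·I_L·cosφ = 1.732 × 415 × 278 × 0.76 = 151864 W
η = P_out / P_in = 137264 / 151864 = 0.904 = 90.4%

90.4 %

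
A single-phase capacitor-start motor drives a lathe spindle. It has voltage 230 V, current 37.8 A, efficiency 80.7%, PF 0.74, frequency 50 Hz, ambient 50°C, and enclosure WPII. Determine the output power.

5.19 kW

P_in = V·I·cosφ = 230 × 37.8 × 0.74 = 6434 W
P_out = η·P_in = 0.807 × 6434 = 5192 W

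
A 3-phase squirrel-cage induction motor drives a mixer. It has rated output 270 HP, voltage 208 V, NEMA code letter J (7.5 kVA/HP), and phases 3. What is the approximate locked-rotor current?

5620 A

S_LR = 7.5 × 270 = 2025 kVA
I_LR = S_LR/(√3·V_L) = 2025000/(1.732×208) = 5620 A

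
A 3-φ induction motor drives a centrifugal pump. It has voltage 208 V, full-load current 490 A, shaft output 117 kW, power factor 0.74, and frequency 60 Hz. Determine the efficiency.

P_out = 117 kW = 117000 W
P_in = √3·V_L·I_L·cosφ = 1.732 × 208 × 490 × 0.74 = 130629 W
η = P_out / P_in = 117000 / 130629 = 0.896 = 89.6%

89.6 %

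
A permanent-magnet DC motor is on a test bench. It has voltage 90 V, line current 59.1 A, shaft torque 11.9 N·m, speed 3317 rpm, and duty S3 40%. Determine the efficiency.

ω = 2π × 3317/60 = 347.4 rad/s; P_out = τω = 11.9 × 347.4 = 4134 W
P_in = V·I = 90 × 59.1 = 5319 W
η = P_out / P_in = 4134 / 5319 = 0.777 = 77.7%

77.7 %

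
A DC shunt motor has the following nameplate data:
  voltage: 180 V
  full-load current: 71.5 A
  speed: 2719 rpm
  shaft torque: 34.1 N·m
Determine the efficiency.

ω = 2π × 2719/60 = 284.7 rad/s; P_out = τω = 34.1 × 284.7 = 9708 W
P_in = V·I = 180 × 71.5 = 12870 W
η = P_out / P_in = 9708 / 12870 = 0.754 = 75.4%

75.4 %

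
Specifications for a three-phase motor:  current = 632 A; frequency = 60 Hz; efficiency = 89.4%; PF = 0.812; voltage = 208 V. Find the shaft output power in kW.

165 kW

P_in = √3·V·I·cosφ = 1.732 × 208 × 632 × 0.812 = 184878 W
P_out = η·P_in = 0.894 × 184878 = 165281 W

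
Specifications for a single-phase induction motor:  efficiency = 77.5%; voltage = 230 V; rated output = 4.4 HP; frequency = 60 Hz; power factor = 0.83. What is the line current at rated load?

P_out = 4.4 × 746 = 3282 W
P_in = P_out / η = 3282 / 0.775 = 4235 W
I = P_in / (V·cosφ) = 4235 / (230 × 0.83) = 22.2 A

22.2 A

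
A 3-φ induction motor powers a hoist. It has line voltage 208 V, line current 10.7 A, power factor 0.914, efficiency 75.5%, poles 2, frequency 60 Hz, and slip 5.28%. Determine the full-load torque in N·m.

P_in = √3·V·I·cosφ = 1.732 × 208 × 10.7 × 0.914 = 3523 W
P_out = η·P_in = 0.755 × 3523 = 2660 W
n_s = 120×60/2 = 3600 rpm; n = 3600×(1−0.0528) = 3410 rpm
ω = 2π×3410/60 = 357.1 rad/s
τ = P_out/ω = 2660/357.1 = 7.45 N·m

7.45 N·m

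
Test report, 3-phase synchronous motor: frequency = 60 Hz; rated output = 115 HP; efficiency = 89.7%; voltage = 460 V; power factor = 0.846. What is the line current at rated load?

P_out = 115 × 746 = 85790 W
P_in = P_out / η = 85790 / 0.897 = 95641 W
I_L = P_in / (√3·V_L·cosφ) = 95641 / (1.732 × 460 × 0.846) = 142 A

142 A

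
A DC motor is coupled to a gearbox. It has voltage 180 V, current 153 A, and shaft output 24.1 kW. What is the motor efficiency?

P_out = 24.1 kW = 24100 W
P_in = V·I = 180 × 153 = 27540 W
η = P_out / P_in = 24100 / 27540 = 0.875 = 87.5%

87.5 %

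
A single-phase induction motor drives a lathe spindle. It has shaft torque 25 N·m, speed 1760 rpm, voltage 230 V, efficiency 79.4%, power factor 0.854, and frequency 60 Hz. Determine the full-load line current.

ω = 2π×1760/60 = 184.3 rad/s; P_out = τω = 25 × 184.3 = 4608 W
P_in = P_out / η = 4608 / 0.794 = 5804 W
I = P_in / (V·cosφ) = 5804 / (230 × 0.854) = 29.5 A

29.5 A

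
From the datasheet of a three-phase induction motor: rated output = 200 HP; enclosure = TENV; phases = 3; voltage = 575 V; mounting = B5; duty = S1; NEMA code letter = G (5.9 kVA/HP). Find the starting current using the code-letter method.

1180 A

S_LR = 5.9 × 200 = 1180 kVA
I_LR = S_LR/(√3·V_L) = 1180000/(1.732×575) = 1180 A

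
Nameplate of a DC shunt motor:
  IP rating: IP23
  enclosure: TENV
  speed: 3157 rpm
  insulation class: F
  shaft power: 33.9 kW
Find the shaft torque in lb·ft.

ω = 2π × 3157/60 = 330.6 rad/s
τ = P/ω = 33900/330.6 = 102.5 N·m
In lb·ft: 102.5/1.356 = 75.6 lb·ft

75.6 lb·ft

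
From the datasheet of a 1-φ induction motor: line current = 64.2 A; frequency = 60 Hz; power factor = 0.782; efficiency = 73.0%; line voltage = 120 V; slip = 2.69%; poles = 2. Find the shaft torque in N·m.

P_in = V·I·cosφ = 120 × 64.2 × 0.782 = 6025 W
P_out = η·P_in = 0.73 × 6025 = 4398 W
n_s = 120×60/2 = 3600 rpm; n = 3600×(1−0.0269) = 3503 rpm
ω = 2π×3503/60 = 366.8 rad/s
τ = P_out/ω = 4398/366.8 = 12 N·m

12 N·m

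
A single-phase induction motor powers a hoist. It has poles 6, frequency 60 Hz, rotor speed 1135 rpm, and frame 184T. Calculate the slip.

5.42 %

n_s = 120f/p = 120×60/6 = 1200 rpm
s = (n_s − n)/n_s = (1200 − 1135)/1200 = 0.0542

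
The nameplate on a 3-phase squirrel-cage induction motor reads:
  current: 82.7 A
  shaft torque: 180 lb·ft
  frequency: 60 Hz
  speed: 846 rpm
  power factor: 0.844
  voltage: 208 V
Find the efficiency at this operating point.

τ = 180 lb·ft × 1.356 = 244.1 N·m
ω = 2π × 846/60 = 88.59 rad/s; P_out = τω = 244.1 × 88.59 = 21625 W
P_in = √3·V_L·I_L·cosφ = 1.732 × 208 × 82.7 × 0.844 = 25145 W
η = P_out / P_in = 21625 / 25145 = 0.860 = 86.0%

86.0 %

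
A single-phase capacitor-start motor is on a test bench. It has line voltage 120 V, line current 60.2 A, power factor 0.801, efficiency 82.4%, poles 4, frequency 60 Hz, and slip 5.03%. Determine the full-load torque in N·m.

P_in = V·I·cosφ = 120 × 60.2 × 0.801 = 5786 W
P_out = η·P_in = 0.824 × 5786 = 4768 W
n_s = 120×60/4 = 1800 rpm; n = 1800×(1−0.0503) = 1709 rpm
ω = 2π×1709/60 = 179 rad/s
τ = P_out/ω = 4768/179 = 26.6 N·m

26.6 N·m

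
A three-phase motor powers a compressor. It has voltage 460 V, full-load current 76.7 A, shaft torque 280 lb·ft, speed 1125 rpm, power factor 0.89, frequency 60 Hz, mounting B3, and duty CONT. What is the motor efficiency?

τ = 280 lb·ft × 1.356 = 379.7 N·m
ω = 2π × 1125/60 = 117.8 rad/s; P_out = τω = 379.7 × 117.8 = 44729 W
P_in = √3·V_L·I_L·cosφ = 1.732 × 460 × 76.7 × 0.89 = 54386 W
η = P_out / P_in = 44729 / 54386 = 0.822 = 82.2%

82.2 %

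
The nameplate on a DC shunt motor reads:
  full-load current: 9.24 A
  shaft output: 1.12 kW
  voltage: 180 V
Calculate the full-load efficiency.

67.3 %

P_out = 1.12 kW = 1120 W
P_in = V·I = 180 × 9.24 = 1663 W
η = P_out / P_in = 1120 / 1663 = 0.673 = 67.3%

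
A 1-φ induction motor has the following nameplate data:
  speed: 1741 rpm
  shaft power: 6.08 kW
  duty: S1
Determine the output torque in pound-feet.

24.6 lb·ft

ω = 2π × 1741/60 = 182.3 rad/s
τ = P/ω = 6080/182.3 = 33.35 N·m
In lb·ft: 33.35/1.356 = 24.6 lb·ft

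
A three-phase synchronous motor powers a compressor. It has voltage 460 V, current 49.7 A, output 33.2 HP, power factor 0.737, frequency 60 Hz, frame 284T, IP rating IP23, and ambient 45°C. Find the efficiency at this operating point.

84.9 %

P_out = 33.2 × 746 = 24767 W
P_in = √3·V_L·I_L·cosφ = 1.732 × 460 × 49.7 × 0.737 = 29183 W
η = P_out / P_in = 24767 / 29183 = 0.849 = 84.9%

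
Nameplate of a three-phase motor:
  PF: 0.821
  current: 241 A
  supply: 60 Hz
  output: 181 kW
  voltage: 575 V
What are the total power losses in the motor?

16.1 kW

P_in = √3·V·I·cosφ = 1.732×575×241×0.821 = 197050 W
P_out = 181000 W
Losses = P_in − P_out = 197050 − 181000 = 16050 W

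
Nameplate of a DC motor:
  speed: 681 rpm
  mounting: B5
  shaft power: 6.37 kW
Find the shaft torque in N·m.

89.3 N·m

ω = 2π × 681/60 = 71.31 rad/s
τ = P/ω = 6370/71.31 = 89.3 N·m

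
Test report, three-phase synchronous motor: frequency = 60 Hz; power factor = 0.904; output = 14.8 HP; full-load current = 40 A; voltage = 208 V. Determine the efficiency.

84.8 %

P_out = 14.8 × 746 = 11041 W
P_in = √3·V_L·I_L·cosφ = 1.732 × 208 × 40 × 0.904 = 13027 W
η = P_out / P_in = 11041 / 13027 = 0.848 = 84.8%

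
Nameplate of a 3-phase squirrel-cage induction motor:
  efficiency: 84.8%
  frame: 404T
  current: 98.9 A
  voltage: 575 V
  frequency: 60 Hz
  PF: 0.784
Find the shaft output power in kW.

P_in = √3·V·I·cosφ = 1.732 × 575 × 98.9 × 0.784 = 77220 W
P_out = η·P_in = 0.848 × 77220 = 65483 W

65.5 kW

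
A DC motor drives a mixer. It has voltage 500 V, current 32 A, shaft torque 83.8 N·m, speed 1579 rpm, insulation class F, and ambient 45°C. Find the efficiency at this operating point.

ω = 2π × 1579/60 = 165.4 rad/s; P_out = τω = 83.8 × 165.4 = 13861 W
P_in = V·I = 500 × 32 = 16000 W
η = P_out / P_in = 13861 / 16000 = 0.866 = 86.6%

86.6 %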